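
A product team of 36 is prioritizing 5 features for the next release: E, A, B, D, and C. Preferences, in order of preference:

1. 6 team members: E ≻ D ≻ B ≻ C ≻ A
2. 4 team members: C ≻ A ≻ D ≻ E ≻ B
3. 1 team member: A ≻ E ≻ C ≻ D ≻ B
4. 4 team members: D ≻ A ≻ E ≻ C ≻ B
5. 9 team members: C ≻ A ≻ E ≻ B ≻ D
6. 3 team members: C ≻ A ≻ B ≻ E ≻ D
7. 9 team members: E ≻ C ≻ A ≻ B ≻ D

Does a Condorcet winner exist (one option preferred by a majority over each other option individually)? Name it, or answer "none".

none

Checking pairwise contests:
A beats E 21–15.
C beats A 31–5.
E beats B 33–3.
E beats D 28–8.
E beats C 20–16.
Every option loses at least one head-to-head, so there is no Condorcet winner.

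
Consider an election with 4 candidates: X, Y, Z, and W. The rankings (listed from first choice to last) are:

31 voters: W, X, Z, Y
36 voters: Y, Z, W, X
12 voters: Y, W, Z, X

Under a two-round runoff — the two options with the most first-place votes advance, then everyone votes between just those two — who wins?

Y

Round 1 first-place votes: X 0, Y 48, Z 0, W 31.
Y and W advance.
Runoff: Y is preferred to W by 48 voters; W by 31.
Y wins the runoff.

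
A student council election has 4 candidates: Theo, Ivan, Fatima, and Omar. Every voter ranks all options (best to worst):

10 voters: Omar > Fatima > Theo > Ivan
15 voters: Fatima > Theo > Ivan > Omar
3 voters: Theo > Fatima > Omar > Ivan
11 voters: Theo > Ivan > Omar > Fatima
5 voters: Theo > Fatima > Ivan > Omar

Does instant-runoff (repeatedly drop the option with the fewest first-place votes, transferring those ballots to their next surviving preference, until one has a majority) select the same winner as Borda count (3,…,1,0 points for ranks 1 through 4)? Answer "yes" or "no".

no

Instant-runoff — R1 Theo 19, Ivan 0, Fatima 15, Omar 10 (Ivan out); R2 Theo 19, Fatima 15, Omar 10 (Omar out); R3 Theo 19, Fatima 25 (Fatima winner). Winner: Fatima.
Borda — scores: Theo 97, Ivan 42, Fatima 81, Omar 44. Winner: Theo.
The two methods disagree.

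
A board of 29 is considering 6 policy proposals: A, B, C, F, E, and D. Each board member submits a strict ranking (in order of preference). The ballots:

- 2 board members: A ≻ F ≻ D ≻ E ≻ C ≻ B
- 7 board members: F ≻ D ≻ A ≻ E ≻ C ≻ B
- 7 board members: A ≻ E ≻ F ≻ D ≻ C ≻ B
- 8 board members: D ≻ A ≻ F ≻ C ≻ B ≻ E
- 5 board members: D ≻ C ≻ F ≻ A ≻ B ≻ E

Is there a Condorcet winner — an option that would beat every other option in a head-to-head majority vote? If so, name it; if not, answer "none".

Checking pairwise contests:
D beats A 20–9.
A beats B 29–0.
A beats C 24–5.
A beats F 17–12.
A beats E 29–0.
F beats D 16–13.
Every option loses at least one head-to-head, so there is no Condorcet winner.

none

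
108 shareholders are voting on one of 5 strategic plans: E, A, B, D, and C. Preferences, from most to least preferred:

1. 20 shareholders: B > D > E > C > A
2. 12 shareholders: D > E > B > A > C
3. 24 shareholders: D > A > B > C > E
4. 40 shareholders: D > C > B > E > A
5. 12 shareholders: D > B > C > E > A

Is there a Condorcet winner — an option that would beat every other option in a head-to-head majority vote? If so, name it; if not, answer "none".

D vs E: 108–0 for D.
D vs A: 108–0 for D.
D vs B: 88–20 for D.
D vs C: 108–0 for D.
D beats every other option head-to-head.

D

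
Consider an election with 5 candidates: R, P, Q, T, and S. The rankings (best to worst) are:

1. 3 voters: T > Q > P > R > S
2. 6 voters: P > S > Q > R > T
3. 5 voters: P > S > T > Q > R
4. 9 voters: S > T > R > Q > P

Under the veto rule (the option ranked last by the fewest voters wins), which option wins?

Q

Last-place votes: R 5, P 9, Q 0, T 6, S 3.
Q is ranked last by the fewest voters, so Q wins.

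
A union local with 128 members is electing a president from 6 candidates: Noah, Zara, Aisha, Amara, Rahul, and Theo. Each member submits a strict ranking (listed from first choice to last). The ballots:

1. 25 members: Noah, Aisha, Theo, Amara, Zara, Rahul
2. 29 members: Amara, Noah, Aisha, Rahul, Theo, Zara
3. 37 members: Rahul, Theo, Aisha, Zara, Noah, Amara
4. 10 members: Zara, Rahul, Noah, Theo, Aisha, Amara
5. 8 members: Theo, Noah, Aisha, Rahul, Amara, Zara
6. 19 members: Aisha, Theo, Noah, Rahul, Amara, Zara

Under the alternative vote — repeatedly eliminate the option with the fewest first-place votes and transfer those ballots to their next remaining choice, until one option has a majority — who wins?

Noah

Round 1: Noah 25, Zara 10, Aisha 19, Amara 29, Rahul 37, Theo 8. Eliminate Theo.
Round 2: Noah 33, Zara 10, Aisha 19, Amara 29, Rahul 37. Eliminate Zara.
Round 3: Noah 33, Aisha 19, Amara 29, Rahul 47. Eliminate Aisha.
Round 4: Noah 52, Amara 29, Rahul 47. Eliminate Amara.
Round 5: Noah 81, Rahul 47. Noah has a majority.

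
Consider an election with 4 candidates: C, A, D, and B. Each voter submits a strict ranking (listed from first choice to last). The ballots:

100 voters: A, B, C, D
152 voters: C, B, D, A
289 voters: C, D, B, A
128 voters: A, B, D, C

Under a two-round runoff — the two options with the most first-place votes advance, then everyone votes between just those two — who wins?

Round 1 first-place votes: C 441, A 228, D 0, B 0.
C and A advance.
Runoff: C is preferred to A by 441 voters; A by 228.
C wins the runoff.

C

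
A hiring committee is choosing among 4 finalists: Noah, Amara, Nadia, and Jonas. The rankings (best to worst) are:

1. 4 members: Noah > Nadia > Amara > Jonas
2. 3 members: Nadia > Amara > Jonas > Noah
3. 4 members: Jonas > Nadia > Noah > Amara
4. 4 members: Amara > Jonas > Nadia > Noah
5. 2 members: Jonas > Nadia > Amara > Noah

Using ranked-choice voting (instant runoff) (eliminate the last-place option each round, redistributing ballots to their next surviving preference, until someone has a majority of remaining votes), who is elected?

Amara

Round 1: Noah 4, Amara 4, Nadia 3, Jonas 6. Eliminate Nadia.
Round 2: Noah 4, Amara 7, Jonas 6. Eliminate Noah.
Round 3: Amara 11, Jonas 6. Amara has a majority.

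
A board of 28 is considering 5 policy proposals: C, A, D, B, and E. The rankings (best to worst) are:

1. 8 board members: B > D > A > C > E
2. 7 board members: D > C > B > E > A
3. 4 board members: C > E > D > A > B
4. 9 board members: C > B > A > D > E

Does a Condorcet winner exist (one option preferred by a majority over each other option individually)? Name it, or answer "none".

Checking pairwise contests:
D beats C 15–13.
C beats A 20–8.
B beats D 17–11.
C beats B 20–8.
C beats E 28–0.
Every option loses at least one head-to-head, so there is no Condorcet winner.

none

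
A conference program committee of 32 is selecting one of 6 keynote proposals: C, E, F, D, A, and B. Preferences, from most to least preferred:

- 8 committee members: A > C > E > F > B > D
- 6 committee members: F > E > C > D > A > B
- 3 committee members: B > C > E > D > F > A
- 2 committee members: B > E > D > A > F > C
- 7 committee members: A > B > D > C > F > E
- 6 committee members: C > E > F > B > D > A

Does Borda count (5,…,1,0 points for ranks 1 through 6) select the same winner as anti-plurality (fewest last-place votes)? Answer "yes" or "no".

no

Borda — scores: C 106, E 89, F 76, D 51, A 85, B 73. Winner: C.
Anti-plurality — last-place votes: C 2, E 7, F 0, D 8, A 9, B 6. Winner: F.
The two methods disagree.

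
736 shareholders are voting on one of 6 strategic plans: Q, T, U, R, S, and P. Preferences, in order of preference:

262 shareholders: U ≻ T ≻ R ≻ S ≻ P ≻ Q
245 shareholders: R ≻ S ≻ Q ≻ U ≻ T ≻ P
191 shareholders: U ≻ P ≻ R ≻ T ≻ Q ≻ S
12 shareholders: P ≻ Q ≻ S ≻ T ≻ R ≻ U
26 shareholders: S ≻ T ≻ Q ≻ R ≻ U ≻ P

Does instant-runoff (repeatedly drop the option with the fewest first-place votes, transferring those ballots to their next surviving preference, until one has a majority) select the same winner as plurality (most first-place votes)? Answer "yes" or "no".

Instant-runoff — R1 Q 0, T 0, U 453, R 245, S 26, P 12 (U winner). Winner: U.
Plurality — first-place votes: Q 0, T 0, U 453, R 245, S 26, P 12. Winner: U.
The two methods agree.

yes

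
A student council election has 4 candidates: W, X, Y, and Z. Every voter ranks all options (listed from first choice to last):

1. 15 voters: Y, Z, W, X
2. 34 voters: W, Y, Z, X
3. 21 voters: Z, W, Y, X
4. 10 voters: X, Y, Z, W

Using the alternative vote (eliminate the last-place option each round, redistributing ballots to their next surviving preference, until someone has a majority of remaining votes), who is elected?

Round 1: W 34, X 10, Y 15, Z 21. Eliminate X.
Round 2: W 34, Y 25, Z 21. Eliminate Z.
Round 3: W 55, Y 25. W has a majority.

W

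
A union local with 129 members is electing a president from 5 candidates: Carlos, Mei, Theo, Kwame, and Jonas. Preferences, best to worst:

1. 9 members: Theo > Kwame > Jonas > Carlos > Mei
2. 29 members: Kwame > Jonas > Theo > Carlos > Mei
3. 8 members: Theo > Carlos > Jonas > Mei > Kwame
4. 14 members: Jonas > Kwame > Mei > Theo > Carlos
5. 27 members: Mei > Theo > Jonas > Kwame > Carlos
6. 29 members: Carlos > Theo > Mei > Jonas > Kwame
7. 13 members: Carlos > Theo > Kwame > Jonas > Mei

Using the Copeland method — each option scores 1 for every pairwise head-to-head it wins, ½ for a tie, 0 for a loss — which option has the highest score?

Carlos: beats Mei; loses to Theo, Kwame, and Jonas → score 1.
Mei: loses to Carlos, Theo, Kwame, and Jonas → score 0.
Theo: beats Carlos, Mei, Kwame, and Jonas → score 4.
Kwame: beats Carlos and Mei; loses to Theo and Jonas → score 2.
Jonas: beats Carlos, Mei, and Kwame; loses to Theo → score 3.
Theo has the best pairwise record.

Theo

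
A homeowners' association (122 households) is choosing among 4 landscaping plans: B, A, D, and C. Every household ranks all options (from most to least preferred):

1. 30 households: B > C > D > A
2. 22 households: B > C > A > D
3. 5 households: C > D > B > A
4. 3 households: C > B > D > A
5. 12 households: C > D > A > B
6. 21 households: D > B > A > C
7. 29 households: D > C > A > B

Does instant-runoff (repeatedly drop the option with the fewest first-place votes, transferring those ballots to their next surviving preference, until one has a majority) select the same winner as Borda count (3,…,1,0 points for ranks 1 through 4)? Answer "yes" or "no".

Instant-runoff — R1 B 52, A 0, D 50, C 20 (A out); R2 B 52, D 50, C 20 (C out); R3 B 55, D 67 (D winner). Winner: D.
Borda — scores: B 209, A 84, D 217, C 222. Winner: C.
The two methods disagree.

no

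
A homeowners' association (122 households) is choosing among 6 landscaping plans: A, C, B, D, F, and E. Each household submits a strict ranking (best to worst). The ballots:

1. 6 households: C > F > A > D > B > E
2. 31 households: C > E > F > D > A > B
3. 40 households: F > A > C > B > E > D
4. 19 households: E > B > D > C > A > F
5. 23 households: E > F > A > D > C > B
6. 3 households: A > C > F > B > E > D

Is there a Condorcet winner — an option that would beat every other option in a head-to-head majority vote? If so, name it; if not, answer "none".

none

Checking pairwise contests:
F beats A 100–22.
A beats C 66–56.
A beats B 103–19.
A beats D 72–50.
E beats F 73–49.
C beats E 80–42.
Every option loses at least one head-to-head, so there is no Condorcet winner.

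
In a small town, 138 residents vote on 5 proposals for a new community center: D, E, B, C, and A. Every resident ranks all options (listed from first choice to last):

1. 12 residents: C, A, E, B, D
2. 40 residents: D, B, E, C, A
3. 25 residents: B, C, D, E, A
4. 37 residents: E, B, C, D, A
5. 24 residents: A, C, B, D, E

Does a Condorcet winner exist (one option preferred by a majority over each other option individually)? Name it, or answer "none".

B

B vs D: 98–40 for B.
B vs E: 89–49 for B.
B vs C: 102–36 for B.
B vs A: 102–36 for B.
B beats every other option head-to-head.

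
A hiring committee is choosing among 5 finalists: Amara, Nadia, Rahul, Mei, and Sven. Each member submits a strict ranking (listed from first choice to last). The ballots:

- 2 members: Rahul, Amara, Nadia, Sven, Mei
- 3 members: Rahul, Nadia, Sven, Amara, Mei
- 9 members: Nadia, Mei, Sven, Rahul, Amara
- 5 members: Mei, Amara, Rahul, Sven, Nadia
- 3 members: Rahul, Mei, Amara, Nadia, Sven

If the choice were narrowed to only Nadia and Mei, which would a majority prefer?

Voters preferring Nadia to Mei: 14; preferring Mei to Nadia: 8.
Nadia wins the head-to-head.

Nadia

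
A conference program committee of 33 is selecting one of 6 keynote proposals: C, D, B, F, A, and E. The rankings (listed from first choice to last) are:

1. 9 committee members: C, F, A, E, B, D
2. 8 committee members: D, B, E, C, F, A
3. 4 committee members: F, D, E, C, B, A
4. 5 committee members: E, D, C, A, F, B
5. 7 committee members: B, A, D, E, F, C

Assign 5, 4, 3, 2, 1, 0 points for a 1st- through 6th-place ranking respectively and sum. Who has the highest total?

C: 9·5 + 8·2 + 4·2 + 5·3 + 7·0 = 84
D: 9·0 + 8·5 + 4·4 + 5·4 + 7·3 = 97
B: 9·1 + 8·4 + 4·1 + 5·0 + 7·5 = 80
F: 9·4 + 8·1 + 4·5 + 5·1 + 7·1 = 76
A: 9·3 + 8·0 + 4·0 + 5·2 + 7·4 = 65
E: 9·2 + 8·3 + 4·3 + 5·5 + 7·2 = 93
D has the highest Borda score (97).

D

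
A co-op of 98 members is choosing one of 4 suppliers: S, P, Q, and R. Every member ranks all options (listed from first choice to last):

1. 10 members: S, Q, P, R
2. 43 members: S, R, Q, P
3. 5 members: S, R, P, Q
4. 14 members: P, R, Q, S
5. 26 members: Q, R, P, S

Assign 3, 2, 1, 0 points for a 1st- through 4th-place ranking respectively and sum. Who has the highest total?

R

S: 10·3 + 43·3 + 5·3 + 14·0 + 26·0 = 174
P: 10·1 + 43·0 + 5·1 + 14·3 + 26·1 = 83
Q: 10·2 + 43·1 + 5·0 + 14·1 + 26·3 = 155
R: 10·0 + 43·2 + 5·2 + 14·2 + 26·2 = 176
R has the highest Borda score (176).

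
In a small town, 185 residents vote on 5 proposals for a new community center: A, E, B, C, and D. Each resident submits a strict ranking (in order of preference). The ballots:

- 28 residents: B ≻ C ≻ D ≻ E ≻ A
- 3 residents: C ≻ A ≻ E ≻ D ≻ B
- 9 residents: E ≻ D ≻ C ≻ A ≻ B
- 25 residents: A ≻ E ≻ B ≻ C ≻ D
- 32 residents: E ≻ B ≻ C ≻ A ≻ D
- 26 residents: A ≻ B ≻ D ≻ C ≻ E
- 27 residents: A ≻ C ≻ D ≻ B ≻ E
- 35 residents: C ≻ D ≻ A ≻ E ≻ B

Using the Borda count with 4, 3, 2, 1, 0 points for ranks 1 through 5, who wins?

A: 28·0 + 3·3 + 9·1 + 25·4 + 32·1 + 26·4 + 27·4 + 35·2 = 432
E: 28·1 + 3·2 + 9·4 + 25·3 + 32·4 + 26·0 + 27·0 + 35·1 = 308
B: 28·4 + 3·0 + 9·0 + 25·2 + 32·3 + 26·3 + 27·1 + 35·0 = 363
C: 28·3 + 3·4 + 9·2 + 25·1 + 32·2 + 26·1 + 27·3 + 35·4 = 450
D: 28·2 + 3·1 + 9·3 + 25·0 + 32·0 + 26·2 + 27·2 + 35·3 = 297
C has the highest Borda score (450).

C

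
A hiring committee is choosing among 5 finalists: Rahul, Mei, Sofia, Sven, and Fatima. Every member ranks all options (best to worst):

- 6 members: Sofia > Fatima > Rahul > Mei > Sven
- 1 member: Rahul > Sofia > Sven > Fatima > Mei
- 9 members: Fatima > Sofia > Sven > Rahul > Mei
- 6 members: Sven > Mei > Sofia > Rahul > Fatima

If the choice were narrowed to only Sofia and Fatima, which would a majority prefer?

Voters preferring Sofia to Fatima: 13; preferring Fatima to Sofia: 9.
Sofia wins the head-to-head.

Sofia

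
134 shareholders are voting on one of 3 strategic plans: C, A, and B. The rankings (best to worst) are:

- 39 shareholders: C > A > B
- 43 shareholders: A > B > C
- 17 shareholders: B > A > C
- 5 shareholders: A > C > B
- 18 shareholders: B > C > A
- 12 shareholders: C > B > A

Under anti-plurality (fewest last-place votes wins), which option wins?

Last-place votes: C 60, A 30, B 44.
A is ranked last by the fewest voters, so A wins.

A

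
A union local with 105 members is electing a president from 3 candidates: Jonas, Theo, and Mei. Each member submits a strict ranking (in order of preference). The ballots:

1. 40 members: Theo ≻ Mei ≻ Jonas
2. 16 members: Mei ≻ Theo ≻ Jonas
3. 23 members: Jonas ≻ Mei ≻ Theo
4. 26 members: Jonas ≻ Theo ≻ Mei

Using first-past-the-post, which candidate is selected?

First-place votes: Jonas 49, Theo 40, Mei 16.
Jonas has the most first-place votes.

Jonas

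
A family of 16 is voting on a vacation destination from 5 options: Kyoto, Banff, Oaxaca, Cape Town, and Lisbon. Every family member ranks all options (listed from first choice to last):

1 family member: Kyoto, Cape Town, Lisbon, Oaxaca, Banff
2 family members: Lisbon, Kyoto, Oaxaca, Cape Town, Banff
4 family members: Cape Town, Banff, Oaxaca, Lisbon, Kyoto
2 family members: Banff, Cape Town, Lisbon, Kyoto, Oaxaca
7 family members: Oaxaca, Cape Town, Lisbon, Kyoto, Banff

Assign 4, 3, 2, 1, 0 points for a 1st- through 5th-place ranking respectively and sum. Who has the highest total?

Kyoto: 1·4 + 2·3 + 4·0 + 2·1 + 7·1 = 19
Banff: 1·0 + 2·0 + 4·3 + 2·4 + 7·0 = 20
Oaxaca: 1·1 + 2·2 + 4·2 + 2·0 + 7·4 = 41
Cape Town: 1·3 + 2·1 + 4·4 + 2·3 + 7·3 = 48
Lisbon: 1·2 + 2·4 + 4·1 + 2·2 + 7·2 = 32
Cape Town has the highest Borda score (48).

Cape Town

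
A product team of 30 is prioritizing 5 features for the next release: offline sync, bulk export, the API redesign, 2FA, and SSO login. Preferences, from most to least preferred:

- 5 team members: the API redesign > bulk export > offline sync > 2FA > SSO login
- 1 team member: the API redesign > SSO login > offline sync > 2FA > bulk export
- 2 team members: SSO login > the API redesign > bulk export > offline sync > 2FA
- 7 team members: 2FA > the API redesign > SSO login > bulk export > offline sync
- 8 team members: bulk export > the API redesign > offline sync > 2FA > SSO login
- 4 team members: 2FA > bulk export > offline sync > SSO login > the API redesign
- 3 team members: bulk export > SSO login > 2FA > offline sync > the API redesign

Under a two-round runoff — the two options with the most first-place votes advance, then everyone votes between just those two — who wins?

Round 1 first-place votes: offline sync 0, bulk export 11, the API redesign 6, 2FA 11, SSO login 2.
2FA and bulk export advance.
Runoff: 2FA is preferred to bulk export by 12 voters; bulk export by 18.
bulk export wins the runoff.

bulk export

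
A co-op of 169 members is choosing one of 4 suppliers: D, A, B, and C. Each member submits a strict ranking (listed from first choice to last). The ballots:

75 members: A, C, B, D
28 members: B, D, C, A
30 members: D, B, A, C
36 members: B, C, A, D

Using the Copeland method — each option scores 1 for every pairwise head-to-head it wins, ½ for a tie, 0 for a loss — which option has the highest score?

D: loses to A, B, and C → score 0.
A: beats D and C; loses to B → score 2.
B: beats D, A, and C → score 3.
C: beats D; loses to A and B → score 1.
B has the best pairwise record.

B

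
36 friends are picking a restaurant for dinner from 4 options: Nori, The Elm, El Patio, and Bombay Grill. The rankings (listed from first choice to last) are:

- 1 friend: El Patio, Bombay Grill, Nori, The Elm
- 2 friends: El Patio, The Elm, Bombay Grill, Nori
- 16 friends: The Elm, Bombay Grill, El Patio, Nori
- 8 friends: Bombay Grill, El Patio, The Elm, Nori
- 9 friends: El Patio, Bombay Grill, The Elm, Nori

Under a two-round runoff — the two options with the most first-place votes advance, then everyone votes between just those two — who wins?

Round 1 first-place votes: Nori 0, The Elm 16, El Patio 12, Bombay Grill 8.
The Elm and El Patio advance.
Runoff: The Elm is preferred to El Patio by 16 voters; El Patio by 20.
El Patio wins the runoff.

El Patio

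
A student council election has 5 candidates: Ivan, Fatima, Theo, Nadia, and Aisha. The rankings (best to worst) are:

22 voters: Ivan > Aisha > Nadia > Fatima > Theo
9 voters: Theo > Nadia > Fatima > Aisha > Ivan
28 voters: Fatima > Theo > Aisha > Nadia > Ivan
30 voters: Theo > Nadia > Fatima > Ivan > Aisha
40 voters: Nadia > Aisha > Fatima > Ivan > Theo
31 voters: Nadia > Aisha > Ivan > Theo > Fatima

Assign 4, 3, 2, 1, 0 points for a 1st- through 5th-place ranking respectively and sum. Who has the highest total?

Ivan: 22·4 + 9·0 + 28·0 + 30·1 + 40·1 + 31·2 = 220
Fatima: 22·1 + 9·2 + 28·4 + 30·2 + 40·2 + 31·0 = 292
Theo: 22·0 + 9·4 + 28·3 + 30·4 + 40·0 + 31·1 = 271
Nadia: 22·2 + 9·3 + 28·1 + 30·3 + 40·4 + 31·4 = 473
Aisha: 22·3 + 9·1 + 28·2 + 30·0 + 40·3 + 31·3 = 344
Nadia has the highest Borda score (473).

Nadia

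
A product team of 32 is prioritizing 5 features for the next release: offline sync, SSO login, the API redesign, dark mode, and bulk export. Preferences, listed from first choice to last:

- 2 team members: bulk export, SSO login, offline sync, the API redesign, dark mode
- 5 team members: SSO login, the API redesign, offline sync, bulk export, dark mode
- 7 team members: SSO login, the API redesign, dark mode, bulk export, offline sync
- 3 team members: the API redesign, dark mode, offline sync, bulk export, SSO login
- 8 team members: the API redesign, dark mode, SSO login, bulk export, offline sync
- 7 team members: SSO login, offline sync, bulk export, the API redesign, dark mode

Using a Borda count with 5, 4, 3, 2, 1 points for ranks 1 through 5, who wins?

SSO login

offline sync: 2·3 + 5·3 + 7·1 + 3·3 + 8·1 + 7·4 = 73
SSO login: 2·4 + 5·5 + 7·5 + 3·1 + 8·3 + 7·5 = 130
the API redesign: 2·2 + 5·4 + 7·4 + 3·5 + 8·5 + 7·2 = 121
dark mode: 2·1 + 5·1 + 7·3 + 3·4 + 8·4 + 7·1 = 79
bulk export: 2·5 + 5·2 + 7·2 + 3·2 + 8·2 + 7·3 = 77
SSO login has the highest Borda score (130).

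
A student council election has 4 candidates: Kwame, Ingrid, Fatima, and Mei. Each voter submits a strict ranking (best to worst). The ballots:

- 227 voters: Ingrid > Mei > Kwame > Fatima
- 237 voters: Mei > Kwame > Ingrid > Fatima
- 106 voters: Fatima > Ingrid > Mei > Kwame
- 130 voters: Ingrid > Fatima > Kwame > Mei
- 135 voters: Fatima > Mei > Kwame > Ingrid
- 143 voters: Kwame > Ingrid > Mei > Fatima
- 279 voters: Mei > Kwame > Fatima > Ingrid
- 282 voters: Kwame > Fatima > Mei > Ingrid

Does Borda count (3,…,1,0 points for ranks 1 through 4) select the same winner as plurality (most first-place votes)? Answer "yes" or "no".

yes

Borda — scores: Kwame 2799, Ingrid 1806, Fatima 1826, Mei 2803. Winner: Mei.
Plurality — first-place votes: Kwame 425, Ingrid 357, Fatima 241, Mei 516. Winner: Mei.
The two methods agree.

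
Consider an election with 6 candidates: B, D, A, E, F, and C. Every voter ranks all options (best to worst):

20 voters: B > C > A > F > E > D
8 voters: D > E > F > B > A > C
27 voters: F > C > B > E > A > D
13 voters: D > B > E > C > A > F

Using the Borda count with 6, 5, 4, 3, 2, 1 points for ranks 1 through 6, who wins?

B

B: 20·6 + 8·3 + 27·4 + 13·5 = 317
D: 20·1 + 8·6 + 27·1 + 13·6 = 173
A: 20·4 + 8·2 + 27·2 + 13·2 = 176
E: 20·2 + 8·5 + 27·3 + 13·4 = 213
F: 20·3 + 8·4 + 27·6 + 13·1 = 267
C: 20·5 + 8·1 + 27·5 + 13·3 = 282
B has the highest Borda score (317).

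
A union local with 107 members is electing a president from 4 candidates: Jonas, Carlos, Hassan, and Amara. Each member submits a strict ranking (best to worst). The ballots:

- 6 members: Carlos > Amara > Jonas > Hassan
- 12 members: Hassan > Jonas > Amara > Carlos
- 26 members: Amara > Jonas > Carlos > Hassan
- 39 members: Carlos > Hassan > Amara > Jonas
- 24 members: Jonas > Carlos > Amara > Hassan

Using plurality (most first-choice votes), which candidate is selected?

Carlos

First-place votes: Jonas 24, Carlos 45, Hassan 12, Amara 26.
Carlos has the most first-place votes.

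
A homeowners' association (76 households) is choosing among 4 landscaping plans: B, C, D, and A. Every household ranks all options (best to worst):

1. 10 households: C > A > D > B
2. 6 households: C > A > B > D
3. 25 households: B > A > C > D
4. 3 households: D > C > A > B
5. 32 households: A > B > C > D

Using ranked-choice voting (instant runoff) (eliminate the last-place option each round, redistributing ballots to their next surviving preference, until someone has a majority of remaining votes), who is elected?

A

Round 1: B 25, C 16, D 3, A 32. Eliminate D.
Round 2: B 25, C 19, A 32. Eliminate C.
Round 3: B 25, A 51. A has a majority.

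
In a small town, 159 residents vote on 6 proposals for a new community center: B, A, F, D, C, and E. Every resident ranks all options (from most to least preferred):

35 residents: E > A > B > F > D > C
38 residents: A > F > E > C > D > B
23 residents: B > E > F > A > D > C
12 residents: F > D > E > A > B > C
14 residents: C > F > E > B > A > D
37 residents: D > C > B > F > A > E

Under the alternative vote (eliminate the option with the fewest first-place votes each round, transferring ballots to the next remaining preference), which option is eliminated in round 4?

A

Round 1: B 23, A 38, F 12, D 37, C 14, E 35. Eliminate F.
Round 2: B 23, A 38, D 49, C 14, E 35. Eliminate C.
Round 3: B 23, A 38, D 49, E 49. Eliminate B.
Round 4: A 38, D 49, E 72. Eliminate A.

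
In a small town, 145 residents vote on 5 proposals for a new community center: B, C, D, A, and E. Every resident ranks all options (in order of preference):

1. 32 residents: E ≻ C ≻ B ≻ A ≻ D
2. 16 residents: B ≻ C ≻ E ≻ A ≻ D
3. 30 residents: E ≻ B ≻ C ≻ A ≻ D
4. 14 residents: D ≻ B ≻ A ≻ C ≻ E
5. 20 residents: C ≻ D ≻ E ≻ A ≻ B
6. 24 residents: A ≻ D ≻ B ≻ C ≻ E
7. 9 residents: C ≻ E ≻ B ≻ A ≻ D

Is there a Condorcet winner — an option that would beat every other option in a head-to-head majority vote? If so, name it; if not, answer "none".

none

Checking pairwise contests:
E beats B 91–54.
B beats C 84–61.
B beats D 87–58.
B beats A 101–44.
C beats E 83–62.
Every option loses at least one head-to-head, so there is no Condorcet winner.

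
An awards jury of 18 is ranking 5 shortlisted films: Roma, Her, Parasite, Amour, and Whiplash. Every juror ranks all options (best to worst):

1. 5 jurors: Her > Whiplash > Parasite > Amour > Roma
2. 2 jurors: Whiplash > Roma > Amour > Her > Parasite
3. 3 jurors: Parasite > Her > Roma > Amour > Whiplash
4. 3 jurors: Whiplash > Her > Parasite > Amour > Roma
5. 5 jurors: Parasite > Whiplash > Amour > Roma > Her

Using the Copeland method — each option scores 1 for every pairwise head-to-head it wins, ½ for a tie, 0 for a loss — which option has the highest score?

Whiplash

Roma: loses to Her, Parasite, Amour, and Whiplash → score 0.
Her: beats Roma, Parasite, and Amour; loses to Whiplash → score 3.
Parasite: beats Roma and Amour; loses to Her and Whiplash → score 2.
Amour: beats Roma; loses to Her, Parasite, and Whiplash → score 1.
Whiplash: beats Roma, Her, Parasite, and Amour → score 4.
Whiplash has the best pairwise record.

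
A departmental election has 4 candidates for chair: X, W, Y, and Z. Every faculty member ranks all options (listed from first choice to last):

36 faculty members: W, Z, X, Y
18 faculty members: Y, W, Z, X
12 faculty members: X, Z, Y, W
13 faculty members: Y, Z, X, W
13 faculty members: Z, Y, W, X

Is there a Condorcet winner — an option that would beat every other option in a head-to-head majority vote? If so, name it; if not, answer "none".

none

Checking pairwise contests:
W beats X 67–25.
Y beats W 56–36.
X beats Y 48–44.
W beats Z 54–38.
Every option loses at least one head-to-head, so there is no Condorcet winner.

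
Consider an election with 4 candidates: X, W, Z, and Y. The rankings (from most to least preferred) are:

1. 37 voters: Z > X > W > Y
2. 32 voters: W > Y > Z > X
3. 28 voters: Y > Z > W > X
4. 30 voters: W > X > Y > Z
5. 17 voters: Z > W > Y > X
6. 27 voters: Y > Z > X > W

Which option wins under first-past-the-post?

W

First-place votes: X 0, W 62, Z 54, Y 55.
W has the most first-place votes.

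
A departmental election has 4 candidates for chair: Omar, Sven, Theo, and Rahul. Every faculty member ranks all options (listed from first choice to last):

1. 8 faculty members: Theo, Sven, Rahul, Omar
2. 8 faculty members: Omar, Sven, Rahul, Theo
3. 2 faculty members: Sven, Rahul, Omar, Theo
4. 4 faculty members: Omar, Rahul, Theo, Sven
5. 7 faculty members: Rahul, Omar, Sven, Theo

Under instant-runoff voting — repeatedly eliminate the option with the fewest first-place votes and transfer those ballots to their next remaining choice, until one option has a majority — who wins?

Round 1: Omar 12, Sven 2, Theo 8, Rahul 7. Eliminate Sven.
Round 2: Omar 12, Theo 8, Rahul 9. Eliminate Theo.
Round 3: Omar 12, Rahul 17. Rahul has a majority.

Rahul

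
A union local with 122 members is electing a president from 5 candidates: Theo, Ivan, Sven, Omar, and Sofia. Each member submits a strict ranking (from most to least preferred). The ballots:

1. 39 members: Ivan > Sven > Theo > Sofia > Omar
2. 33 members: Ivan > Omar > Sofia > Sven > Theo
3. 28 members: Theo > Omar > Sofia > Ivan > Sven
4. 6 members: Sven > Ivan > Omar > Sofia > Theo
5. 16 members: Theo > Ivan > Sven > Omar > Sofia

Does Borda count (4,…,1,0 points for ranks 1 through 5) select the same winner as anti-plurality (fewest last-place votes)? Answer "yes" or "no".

Borda — scores: Theo 254, Ivan 382, Sven 206, Omar 211, Sofia 167. Winner: Ivan.
Anti-plurality — last-place votes: Theo 39, Ivan 0, Sven 28, Omar 39, Sofia 16. Winner: Ivan.
The two methods agree.

yes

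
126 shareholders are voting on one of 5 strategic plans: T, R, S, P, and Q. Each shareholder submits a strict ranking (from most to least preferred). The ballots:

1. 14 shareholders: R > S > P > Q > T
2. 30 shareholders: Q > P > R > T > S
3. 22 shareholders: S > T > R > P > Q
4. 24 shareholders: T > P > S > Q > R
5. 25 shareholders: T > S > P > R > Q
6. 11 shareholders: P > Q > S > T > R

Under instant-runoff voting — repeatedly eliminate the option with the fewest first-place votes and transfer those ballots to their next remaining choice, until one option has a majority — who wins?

Round 1: T 49, R 14, S 22, P 11, Q 30. Eliminate P.
Round 2: T 49, R 14, S 22, Q 41. Eliminate R.
Round 3: T 49, S 36, Q 41. Eliminate S.
Round 4: T 71, Q 55. T has a majority.

T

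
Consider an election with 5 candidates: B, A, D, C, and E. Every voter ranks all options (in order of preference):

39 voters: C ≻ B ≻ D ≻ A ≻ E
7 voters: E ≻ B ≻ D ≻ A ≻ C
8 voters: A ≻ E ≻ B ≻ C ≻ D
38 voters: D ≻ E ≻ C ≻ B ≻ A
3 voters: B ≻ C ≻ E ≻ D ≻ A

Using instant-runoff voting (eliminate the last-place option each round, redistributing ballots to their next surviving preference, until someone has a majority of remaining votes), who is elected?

C

Round 1: B 3, A 8, D 38, C 39, E 7. Eliminate B.
Round 2: A 8, D 38, C 42, E 7. Eliminate E.
Round 3: A 8, D 45, C 42. Eliminate A.
Round 4: D 45, C 50. C has a majority.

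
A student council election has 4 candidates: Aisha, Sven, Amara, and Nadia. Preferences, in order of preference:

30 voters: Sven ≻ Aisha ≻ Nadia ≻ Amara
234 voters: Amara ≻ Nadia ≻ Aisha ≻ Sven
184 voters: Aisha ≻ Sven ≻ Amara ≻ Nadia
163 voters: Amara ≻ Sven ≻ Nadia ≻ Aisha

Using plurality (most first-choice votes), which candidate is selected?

Amara

First-place votes: Aisha 184, Sven 30, Amara 397, Nadia 0.
Amara has the most first-place votes.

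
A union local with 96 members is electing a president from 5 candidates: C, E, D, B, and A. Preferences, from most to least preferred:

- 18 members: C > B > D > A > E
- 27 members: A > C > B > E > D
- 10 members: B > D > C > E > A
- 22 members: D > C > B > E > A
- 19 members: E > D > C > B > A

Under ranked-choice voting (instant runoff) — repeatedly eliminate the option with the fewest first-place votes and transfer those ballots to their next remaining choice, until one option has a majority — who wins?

D

Round 1: C 18, E 19, D 22, B 10, A 27. Eliminate B.
Round 2: C 18, E 19, D 32, A 27. Eliminate C.
Round 3: E 19, D 50, A 27. D has a majority.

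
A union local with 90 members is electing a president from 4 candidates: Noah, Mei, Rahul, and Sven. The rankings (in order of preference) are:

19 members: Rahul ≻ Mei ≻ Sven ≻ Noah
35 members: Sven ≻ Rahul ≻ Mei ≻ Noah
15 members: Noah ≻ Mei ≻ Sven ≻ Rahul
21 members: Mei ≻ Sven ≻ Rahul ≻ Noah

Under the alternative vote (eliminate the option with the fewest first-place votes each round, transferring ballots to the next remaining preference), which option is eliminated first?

Noah

Round 1: Noah 15, Mei 21, Rahul 19, Sven 35. Eliminate Noah.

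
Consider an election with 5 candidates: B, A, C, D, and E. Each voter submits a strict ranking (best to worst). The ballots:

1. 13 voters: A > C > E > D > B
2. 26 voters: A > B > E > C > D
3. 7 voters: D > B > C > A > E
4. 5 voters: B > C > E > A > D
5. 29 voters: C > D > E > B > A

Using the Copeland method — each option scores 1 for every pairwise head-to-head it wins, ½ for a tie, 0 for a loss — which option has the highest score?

B: beats A; loses to C, D, and E → score 1.
A: beats D and E; loses to B and C → score 2.
C: beats B, A, D, and E → score 4.
D: beats B; loses to A, C, and E → score 1.
E: beats B and D; loses to A and C → score 2.
C has the best pairwise record.

C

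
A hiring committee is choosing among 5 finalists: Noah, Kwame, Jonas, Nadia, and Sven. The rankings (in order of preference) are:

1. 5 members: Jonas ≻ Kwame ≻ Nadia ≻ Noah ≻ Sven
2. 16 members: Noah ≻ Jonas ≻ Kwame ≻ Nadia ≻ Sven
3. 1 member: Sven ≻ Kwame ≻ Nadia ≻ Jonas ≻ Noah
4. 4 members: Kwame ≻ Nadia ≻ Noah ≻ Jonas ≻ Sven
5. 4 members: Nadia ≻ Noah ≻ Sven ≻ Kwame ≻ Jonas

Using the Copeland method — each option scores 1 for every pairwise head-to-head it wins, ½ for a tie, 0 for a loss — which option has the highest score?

Noah

Noah: beats Kwame, Jonas, Nadia, and Sven → score 4.
Kwame: beats Nadia and Sven; loses to Noah and Jonas → score 2.
Jonas: beats Kwame, Nadia, and Sven; loses to Noah → score 3.
Nadia: beats Sven; loses to Noah, Kwame, and Jonas → score 1.
Sven: loses to Noah, Kwame, Jonas, and Nadia → score 0.
Noah has the best pairwise record.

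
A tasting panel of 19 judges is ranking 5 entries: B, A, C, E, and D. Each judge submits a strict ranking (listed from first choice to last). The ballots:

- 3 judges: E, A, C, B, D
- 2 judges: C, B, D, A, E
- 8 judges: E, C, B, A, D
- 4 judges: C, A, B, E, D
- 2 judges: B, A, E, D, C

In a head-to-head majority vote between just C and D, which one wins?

Voters preferring C to D: 17; preferring D to C: 2.
C wins the head-to-head.

C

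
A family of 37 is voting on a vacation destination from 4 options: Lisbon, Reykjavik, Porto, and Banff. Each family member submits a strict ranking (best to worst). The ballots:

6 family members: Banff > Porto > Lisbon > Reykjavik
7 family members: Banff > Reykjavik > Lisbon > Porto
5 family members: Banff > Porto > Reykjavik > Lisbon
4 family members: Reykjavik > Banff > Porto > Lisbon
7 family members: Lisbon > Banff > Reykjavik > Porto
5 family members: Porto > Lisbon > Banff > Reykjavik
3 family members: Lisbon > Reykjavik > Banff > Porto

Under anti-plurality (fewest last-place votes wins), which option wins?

Last-place votes: Lisbon 9, Reykjavik 11, Porto 17, Banff 0.
Banff is ranked last by the fewest voters, so Banff wins.

Banff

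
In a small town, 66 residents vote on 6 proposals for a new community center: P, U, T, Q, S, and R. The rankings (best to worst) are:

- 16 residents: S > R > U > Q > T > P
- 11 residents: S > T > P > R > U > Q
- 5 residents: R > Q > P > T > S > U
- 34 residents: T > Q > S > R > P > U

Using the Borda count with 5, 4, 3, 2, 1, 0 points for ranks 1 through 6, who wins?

P: 16·0 + 11·3 + 5·3 + 34·1 = 82
U: 16·3 + 11·1 + 5·0 + 34·0 = 59
T: 16·1 + 11·4 + 5·2 + 34·5 = 240
Q: 16·2 + 11·0 + 5·4 + 34·4 = 188
S: 16·5 + 11·5 + 5·1 + 34·3 = 242
R: 16·4 + 11·2 + 5·5 + 34·2 = 179
S has the highest Borda score (242).

S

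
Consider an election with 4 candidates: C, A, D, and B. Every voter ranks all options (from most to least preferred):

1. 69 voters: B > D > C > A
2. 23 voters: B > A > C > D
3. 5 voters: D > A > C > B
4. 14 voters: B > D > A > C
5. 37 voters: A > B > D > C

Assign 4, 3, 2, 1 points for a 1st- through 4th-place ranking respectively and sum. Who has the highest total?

B

C: 69·2 + 23·2 + 5·2 + 14·1 + 37·1 = 245
A: 69·1 + 23·3 + 5·3 + 14·2 + 37·4 = 329
D: 69·3 + 23·1 + 5·4 + 14·3 + 37·2 = 366
B: 69·4 + 23·4 + 5·1 + 14·4 + 37·3 = 540
B has the highest Borda score (540).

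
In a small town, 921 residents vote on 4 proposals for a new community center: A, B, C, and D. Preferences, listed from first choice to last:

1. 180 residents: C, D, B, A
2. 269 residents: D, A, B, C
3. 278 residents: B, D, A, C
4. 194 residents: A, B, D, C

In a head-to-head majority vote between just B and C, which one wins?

Voters preferring B to C: 741; preferring C to B: 180.
B wins the head-to-head.

B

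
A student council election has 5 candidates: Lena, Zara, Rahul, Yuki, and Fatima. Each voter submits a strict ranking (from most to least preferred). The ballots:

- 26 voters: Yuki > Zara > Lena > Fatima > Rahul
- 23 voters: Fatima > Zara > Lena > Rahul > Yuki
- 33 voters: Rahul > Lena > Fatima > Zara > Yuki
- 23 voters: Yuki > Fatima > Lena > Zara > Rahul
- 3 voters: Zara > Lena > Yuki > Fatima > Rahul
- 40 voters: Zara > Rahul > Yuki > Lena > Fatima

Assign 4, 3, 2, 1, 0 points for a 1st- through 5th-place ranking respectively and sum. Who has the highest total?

Lena: 26·2 + 23·2 + 33·3 + 23·2 + 3·3 + 40·1 = 292
Zara: 26·3 + 23·3 + 33·1 + 23·1 + 3·4 + 40·4 = 375
Rahul: 26·0 + 23·1 + 33·4 + 23·0 + 3·0 + 40·3 = 275
Yuki: 26·4 + 23·0 + 33·0 + 23·4 + 3·2 + 40·2 = 282
Fatima: 26·1 + 23·4 + 33·2 + 23·3 + 3·1 + 40·0 = 256
Zara has the highest Borda score (375).

Zara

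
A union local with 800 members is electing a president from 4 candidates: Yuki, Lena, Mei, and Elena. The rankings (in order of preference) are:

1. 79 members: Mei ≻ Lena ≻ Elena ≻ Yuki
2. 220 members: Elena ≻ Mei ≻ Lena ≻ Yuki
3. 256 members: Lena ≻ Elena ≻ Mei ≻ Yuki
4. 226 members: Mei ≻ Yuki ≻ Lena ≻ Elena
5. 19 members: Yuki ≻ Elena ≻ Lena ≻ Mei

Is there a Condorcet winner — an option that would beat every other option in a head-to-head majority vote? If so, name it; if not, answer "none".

Checking pairwise contests:
Lena beats Yuki 555–245.
Mei beats Lena 525–275.
Elena beats Mei 495–305.
Lena beats Elena 561–239.
Every option loses at least one head-to-head, so there is no Condorcet winner.

none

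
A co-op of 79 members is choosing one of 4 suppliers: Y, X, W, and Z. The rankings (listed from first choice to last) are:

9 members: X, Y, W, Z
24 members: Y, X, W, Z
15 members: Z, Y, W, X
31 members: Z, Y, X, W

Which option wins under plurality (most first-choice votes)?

First-place votes: Y 24, X 9, W 0, Z 46.
Z has the most first-place votes.

Z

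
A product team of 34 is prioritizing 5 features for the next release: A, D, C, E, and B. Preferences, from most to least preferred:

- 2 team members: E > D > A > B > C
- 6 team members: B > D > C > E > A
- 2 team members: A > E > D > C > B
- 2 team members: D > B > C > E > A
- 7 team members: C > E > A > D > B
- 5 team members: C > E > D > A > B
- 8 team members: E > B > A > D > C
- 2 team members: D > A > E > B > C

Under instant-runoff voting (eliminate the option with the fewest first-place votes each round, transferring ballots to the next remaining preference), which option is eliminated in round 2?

Round 1: A 2, D 4, C 12, E 10, B 6. Eliminate A.
Round 2: D 4, C 12, E 12, B 6. Eliminate D.

D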